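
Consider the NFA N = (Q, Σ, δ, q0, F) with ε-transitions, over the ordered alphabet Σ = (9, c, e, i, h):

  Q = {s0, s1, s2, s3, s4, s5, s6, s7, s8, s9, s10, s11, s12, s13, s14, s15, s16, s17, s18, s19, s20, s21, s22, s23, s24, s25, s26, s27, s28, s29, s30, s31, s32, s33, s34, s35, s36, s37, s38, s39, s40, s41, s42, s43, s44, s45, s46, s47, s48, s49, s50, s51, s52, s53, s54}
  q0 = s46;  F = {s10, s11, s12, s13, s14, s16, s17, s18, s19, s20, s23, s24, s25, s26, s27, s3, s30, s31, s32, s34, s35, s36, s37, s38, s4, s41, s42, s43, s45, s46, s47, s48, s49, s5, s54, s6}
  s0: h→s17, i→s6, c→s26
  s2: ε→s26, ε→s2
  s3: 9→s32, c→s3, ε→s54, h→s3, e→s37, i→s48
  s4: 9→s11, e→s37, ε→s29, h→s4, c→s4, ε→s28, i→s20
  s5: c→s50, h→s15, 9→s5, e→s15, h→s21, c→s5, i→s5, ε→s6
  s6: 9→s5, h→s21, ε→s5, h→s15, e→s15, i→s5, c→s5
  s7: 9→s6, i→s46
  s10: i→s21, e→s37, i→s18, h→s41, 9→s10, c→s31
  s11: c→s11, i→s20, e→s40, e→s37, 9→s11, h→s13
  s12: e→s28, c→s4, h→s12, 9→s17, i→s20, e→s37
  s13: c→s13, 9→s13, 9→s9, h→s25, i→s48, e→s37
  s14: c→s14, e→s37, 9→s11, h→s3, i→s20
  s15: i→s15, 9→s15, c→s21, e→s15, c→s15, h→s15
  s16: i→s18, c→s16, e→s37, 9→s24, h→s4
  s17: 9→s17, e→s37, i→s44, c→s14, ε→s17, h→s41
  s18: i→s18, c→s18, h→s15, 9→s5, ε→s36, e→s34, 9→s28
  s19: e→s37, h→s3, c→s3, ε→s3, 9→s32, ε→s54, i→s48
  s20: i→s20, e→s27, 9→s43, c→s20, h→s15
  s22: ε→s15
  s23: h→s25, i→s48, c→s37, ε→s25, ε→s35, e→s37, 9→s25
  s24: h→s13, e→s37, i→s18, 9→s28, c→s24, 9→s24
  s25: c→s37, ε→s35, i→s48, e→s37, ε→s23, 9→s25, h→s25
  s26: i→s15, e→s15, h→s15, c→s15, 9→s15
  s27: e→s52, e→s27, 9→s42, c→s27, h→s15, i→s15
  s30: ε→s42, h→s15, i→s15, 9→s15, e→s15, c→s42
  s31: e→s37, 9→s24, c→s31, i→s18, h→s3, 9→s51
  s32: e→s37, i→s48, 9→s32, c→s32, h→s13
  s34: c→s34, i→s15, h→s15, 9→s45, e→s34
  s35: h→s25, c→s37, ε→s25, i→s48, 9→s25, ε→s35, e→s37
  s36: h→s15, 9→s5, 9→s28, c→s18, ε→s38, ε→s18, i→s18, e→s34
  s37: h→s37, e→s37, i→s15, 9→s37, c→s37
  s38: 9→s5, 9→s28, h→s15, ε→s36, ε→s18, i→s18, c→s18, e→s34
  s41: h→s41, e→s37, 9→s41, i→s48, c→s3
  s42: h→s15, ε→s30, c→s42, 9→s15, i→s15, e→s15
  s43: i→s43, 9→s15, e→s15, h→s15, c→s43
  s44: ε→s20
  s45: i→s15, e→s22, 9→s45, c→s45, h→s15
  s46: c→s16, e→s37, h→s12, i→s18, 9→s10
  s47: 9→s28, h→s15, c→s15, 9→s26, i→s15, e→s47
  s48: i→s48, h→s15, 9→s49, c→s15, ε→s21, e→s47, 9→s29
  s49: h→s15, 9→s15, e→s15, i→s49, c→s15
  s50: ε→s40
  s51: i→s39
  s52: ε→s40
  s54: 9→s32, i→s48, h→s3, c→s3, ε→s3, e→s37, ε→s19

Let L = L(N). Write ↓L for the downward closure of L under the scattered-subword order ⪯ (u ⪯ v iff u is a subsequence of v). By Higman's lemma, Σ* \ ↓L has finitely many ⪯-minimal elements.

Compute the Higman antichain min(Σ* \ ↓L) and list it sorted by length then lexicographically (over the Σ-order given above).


|Q|=55, |F|=36, |δ|=237 (30 ε).
min D↑ (29 st, q0=0, F={10}): 0:9→1,c→2,e→3,i→4,h→5 1:9→1,c→6,e→3,i→4,h→7 2:9→8,c→2,e→3,i→4,h→9 3:9→3,c→3,e→3,i→10,h→3 4:9→11,c→4,e→12,i→4,h→10 5:9→13,c→9,e→3,i→14,h→5 6:9→8,c→6,e→3,i→4,h→15 7:9→7,c→15,e→3,i→16,h→7 8:9→8,c→8,e→3,i→4,h→17 9:9→18,c→9,e→3,i→14,h→9 10:9→10,c→10,e→10,i→10,h→10 11:9→11,c→11,e→10,i→11,h→10 12:9→19,c→12,e→12,i→10,h→10 13:9→13,c→20,e→3,i→14,h→7 14:9→21,c→14,e→22,i→14,h→10 15:9→23,c→15,e→3,i→16,h→15 16:9→24,c→10,e→25,i→16,h→10 17:9→17,c→17,e→3,i→16,h→26 18:9→18,c→18,e→3,i→14,h→17 19:9→19,c→19,e→10,i→10,h→10 20:9→18,c→20,e→3,i→14,h→15 21:9→10,c→21,e→10,i→21,h→10 22:9→27,c→22,e→22,i→10,h→10 23:9→23,c→23,e→3,i→16,h→17 24:9→10,c→10,e→10,i→24,h→10 25:9→28,c→10,e→25,i→10,h→10 26:9→26,c→3,e→3,i→16,h→26 27:9→10,c→27,e→10,i→10,h→10 28:9→10,c→10,e→10,i→10,h→10 (ε-aug+det+¬).
'ei': N↓-sim [48, 14, 2] end={s15,s21} rej; 2/2 deletions ∈↓L.
'ih': N↓-sim [48, 26, 2] end={s15,s21} ∉↓L; 2/2 single-dels accept.
'i9e': run [48, 26, 15, 3] end={s15,s21,s22} ∉↓L; 3/3 del acc.
'9hic': |S_i|=[48, 44, 19, 8, 2] end={s15,s21} rej; 4/4 del acc.
'hi99': N↓-sim [48, 32, 16, 9, 2] end={s15,s21} ∉↓L; 4/4 del acc.
'c9hhci': N↓-sim [48, 42, 35, 14, 12, 3, 2] end={s15,s21} rej; 6/6 deletions ∈↓L.
6 words, ⪯-incomp.

Antichain: [ei, ih, i9e, 9hic, hi99, c9hhci].


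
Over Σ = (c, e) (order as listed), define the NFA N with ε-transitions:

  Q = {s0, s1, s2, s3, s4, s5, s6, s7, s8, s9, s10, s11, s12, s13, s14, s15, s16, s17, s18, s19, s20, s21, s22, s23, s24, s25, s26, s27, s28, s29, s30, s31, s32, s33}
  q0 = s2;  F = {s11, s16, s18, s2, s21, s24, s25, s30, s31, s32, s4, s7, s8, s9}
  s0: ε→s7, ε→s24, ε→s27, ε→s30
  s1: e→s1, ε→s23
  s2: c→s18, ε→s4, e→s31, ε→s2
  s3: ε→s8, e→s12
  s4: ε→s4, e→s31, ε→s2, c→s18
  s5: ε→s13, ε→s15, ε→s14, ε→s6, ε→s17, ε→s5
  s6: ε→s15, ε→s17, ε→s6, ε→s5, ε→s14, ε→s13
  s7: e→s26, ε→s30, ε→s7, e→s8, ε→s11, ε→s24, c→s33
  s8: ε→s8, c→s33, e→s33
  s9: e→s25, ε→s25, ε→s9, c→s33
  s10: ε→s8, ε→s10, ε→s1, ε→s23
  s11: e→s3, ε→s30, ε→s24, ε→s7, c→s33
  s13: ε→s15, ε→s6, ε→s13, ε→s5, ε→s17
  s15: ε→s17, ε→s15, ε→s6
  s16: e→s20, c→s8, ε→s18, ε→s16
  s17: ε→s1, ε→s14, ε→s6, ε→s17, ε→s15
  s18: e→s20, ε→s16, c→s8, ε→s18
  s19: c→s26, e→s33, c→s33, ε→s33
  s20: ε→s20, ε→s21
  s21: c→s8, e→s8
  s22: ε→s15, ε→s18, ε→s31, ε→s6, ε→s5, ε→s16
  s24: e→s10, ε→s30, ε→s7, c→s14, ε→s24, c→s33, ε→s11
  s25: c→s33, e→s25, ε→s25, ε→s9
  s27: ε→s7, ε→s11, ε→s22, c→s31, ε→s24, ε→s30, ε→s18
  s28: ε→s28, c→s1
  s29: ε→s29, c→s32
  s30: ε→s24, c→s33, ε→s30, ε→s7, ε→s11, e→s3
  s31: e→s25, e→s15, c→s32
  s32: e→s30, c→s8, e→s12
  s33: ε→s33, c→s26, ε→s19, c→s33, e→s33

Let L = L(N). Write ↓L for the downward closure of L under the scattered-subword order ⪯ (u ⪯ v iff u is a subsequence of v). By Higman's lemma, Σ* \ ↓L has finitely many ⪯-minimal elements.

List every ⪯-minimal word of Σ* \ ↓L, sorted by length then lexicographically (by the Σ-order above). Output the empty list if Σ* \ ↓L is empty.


Antichain: [ccc, cce, eec, ceee].

|Q|=34, |F|=14, |δ|=125 (82 ε).
min D↑ (9 st, q0=0, F={7}): 0:c→1,e→2 1:c→3,e→4 2:c→5,e→6 3:c→7,e→7 4:c→3,e→3 5:c→3,e→8 6:c→7,e→6 7:c→7,e→7 8:c→7,e→3 (ε-aug+det+¬).
'ccc': |S_i|=[29, 19, 5, 3] end={s19,s26,s33} — reject; 3/3 del acc.
'cce': |S_i|=[29, 19, 5, 3] end={s19,s26,s33} ∉↓L; 3/3 del acc.
'eec': N↓-sim [29, 25, 21, 4] end={s14,s19,s26,s33} ∉↓L; 3/3 del acc.
'ceee': run [29, 19, 16, 9, 6] end={s1,s12,s19,s23,s26,s33} — reject; 4/4 deletions ∈↓L.
4 words, ⪯-incomp.


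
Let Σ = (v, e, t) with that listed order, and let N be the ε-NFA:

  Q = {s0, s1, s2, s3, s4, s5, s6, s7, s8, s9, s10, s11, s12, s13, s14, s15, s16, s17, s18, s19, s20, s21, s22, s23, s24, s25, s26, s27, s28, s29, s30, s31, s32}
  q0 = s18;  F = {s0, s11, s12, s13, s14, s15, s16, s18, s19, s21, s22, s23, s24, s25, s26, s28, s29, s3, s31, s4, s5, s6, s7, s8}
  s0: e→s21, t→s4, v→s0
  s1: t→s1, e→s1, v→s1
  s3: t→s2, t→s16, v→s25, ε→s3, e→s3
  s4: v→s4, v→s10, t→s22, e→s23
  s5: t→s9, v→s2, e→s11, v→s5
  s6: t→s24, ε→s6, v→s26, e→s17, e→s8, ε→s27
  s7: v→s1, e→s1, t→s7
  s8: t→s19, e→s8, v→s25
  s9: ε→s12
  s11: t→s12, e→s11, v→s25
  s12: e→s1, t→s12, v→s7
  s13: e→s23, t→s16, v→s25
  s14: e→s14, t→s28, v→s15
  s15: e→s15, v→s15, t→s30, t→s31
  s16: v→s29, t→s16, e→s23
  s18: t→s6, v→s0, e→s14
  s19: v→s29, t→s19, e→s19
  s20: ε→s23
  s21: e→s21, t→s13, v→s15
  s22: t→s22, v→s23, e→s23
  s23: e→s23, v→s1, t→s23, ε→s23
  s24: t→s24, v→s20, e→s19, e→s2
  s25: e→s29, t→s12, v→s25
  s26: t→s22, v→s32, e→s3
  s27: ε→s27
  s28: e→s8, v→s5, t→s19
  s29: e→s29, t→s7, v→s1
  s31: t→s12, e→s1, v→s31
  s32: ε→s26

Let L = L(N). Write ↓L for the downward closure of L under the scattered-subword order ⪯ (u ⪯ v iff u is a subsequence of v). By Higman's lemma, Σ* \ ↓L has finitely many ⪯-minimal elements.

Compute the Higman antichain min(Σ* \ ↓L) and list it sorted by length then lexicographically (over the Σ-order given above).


min(Σ*\↓L) = [vtev, evte, ttvv, tevev].

|Q|=33, |F|=24, |δ|=89 (8 ε).
min D↑ (25 st, q0=0, F={20}): 0:v→1,e→2,t→3 1:v→1,e→4,t→5 2:v→6,e→2,t→7 3:v→8,e→9,t→10 4:v→6,e→4,t→11 5:v→5,e→12,t→13 6:v→6,e→6,t→14 7:v→15,e→9,t→16 8:v→8,e→17,t→13 9:v→18,e→9,t→16 10:v→12,e→16,t→10 11:v→18,e→12,t→19 12:v→20,e→12,t→12 13:v→12,e→12,t→13 14:v→14,e→20,t→21 15:v→15,e→22,t→21 16:v→23,e→16,t→16 17:v→18,e→17,t→19 18:v→18,e→23,t→21 19:v→23,e→12,t→19 20:v→20,e→20,t→20 21:v→24,e→20,t→21 22:v→18,e→22,t→21 23:v→20,e→23,t→24 24:v→20,e→20,t→24 (ε-aug+det+¬).
'vtev': N↓-sim [33, 24, 15, 4, 1] end={s1} rej; 4/4 del acc.
'evte': |S_i|=[33, 22, 12, 6, 1] end={s1} — reject; 4/4 deletions ∈↓L.
'ttvv': N↓-sim [33, 28, 12, 5, 1] end={s1} rej; 4/4 deletions ∈↓L.
'tevev': |S_i|=[33, 28, 13, 5, 3, 1] end={s1} — reject; 5/5 deletions ∈↓L.
4 words, ⪯-incomp.


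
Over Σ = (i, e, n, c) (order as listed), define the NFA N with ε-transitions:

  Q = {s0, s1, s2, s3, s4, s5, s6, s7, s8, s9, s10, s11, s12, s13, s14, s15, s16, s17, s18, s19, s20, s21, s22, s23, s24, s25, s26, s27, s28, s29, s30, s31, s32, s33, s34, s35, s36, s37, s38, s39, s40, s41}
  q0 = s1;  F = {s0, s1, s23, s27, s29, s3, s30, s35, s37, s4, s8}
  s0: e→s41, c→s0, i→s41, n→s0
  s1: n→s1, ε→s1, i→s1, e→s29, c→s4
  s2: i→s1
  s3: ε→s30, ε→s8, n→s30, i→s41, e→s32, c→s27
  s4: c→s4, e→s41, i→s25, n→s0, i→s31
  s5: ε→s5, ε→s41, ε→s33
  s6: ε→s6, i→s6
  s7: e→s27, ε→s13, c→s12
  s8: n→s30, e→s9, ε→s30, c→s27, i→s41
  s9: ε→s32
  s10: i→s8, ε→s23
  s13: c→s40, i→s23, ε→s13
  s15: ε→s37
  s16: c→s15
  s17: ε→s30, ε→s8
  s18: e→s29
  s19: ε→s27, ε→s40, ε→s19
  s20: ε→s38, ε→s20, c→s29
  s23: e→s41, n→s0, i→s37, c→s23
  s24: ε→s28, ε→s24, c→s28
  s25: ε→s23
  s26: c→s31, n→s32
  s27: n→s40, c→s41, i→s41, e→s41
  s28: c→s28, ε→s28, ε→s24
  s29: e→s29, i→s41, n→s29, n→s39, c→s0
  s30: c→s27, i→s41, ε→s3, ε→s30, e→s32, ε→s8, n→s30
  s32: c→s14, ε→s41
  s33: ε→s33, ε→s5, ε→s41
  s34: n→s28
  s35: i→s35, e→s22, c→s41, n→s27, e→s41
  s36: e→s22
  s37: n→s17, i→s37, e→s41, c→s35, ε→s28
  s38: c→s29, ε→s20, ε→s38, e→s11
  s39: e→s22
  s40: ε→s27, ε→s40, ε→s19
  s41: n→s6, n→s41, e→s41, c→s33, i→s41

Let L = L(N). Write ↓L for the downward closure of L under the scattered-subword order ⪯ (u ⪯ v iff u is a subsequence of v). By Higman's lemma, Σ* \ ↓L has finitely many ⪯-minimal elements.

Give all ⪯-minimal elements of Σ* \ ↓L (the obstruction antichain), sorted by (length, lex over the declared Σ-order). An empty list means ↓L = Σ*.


|Q|=42, |F|=11, |δ|=110 (38 ε).
min D↑ (10 st, q0=0, F={3}): 0:i→0,e→1,n→0,c→2 1:i→3,e→1,n→1,c→4 2:i→5,e→3,n→4,c→2 3:i→3,e→3,n→3,c→3 4:i→3,e→3,n→4,c→4 5:i→6,e→3,n→4,c→5 6:i→6,e→3,n→7,c→8 7:i→3,e→3,n→7,c→9 8:i→8,e→3,n→9,c→3 9:i→3,e→3,n→9,c→3 [Hopcroft].
'ei': N↓-sim [27, 11, 4] end={s33,s41,s5,s6} rej; 2/2 single-dels accept.
'ce': run [27, 24, 8] end={s14,s22,s32,s33,s41,s5,s6,s9} — reject; 2/2 del acc.
'cni': run [27, 24, 15, 4] end={s33,s41,s5,s6} rej; 3/3 single-dels accept.
'ciicc': N↓-sim [27, 24, 23, 19, 12, 6] end={s24,s28,s33,s41,s5,s6} — reject; 5/5 del acc.
4 words, ⪯-incomp.

min(Σ*\↓L) = [ei, ce, cni, ciicc].


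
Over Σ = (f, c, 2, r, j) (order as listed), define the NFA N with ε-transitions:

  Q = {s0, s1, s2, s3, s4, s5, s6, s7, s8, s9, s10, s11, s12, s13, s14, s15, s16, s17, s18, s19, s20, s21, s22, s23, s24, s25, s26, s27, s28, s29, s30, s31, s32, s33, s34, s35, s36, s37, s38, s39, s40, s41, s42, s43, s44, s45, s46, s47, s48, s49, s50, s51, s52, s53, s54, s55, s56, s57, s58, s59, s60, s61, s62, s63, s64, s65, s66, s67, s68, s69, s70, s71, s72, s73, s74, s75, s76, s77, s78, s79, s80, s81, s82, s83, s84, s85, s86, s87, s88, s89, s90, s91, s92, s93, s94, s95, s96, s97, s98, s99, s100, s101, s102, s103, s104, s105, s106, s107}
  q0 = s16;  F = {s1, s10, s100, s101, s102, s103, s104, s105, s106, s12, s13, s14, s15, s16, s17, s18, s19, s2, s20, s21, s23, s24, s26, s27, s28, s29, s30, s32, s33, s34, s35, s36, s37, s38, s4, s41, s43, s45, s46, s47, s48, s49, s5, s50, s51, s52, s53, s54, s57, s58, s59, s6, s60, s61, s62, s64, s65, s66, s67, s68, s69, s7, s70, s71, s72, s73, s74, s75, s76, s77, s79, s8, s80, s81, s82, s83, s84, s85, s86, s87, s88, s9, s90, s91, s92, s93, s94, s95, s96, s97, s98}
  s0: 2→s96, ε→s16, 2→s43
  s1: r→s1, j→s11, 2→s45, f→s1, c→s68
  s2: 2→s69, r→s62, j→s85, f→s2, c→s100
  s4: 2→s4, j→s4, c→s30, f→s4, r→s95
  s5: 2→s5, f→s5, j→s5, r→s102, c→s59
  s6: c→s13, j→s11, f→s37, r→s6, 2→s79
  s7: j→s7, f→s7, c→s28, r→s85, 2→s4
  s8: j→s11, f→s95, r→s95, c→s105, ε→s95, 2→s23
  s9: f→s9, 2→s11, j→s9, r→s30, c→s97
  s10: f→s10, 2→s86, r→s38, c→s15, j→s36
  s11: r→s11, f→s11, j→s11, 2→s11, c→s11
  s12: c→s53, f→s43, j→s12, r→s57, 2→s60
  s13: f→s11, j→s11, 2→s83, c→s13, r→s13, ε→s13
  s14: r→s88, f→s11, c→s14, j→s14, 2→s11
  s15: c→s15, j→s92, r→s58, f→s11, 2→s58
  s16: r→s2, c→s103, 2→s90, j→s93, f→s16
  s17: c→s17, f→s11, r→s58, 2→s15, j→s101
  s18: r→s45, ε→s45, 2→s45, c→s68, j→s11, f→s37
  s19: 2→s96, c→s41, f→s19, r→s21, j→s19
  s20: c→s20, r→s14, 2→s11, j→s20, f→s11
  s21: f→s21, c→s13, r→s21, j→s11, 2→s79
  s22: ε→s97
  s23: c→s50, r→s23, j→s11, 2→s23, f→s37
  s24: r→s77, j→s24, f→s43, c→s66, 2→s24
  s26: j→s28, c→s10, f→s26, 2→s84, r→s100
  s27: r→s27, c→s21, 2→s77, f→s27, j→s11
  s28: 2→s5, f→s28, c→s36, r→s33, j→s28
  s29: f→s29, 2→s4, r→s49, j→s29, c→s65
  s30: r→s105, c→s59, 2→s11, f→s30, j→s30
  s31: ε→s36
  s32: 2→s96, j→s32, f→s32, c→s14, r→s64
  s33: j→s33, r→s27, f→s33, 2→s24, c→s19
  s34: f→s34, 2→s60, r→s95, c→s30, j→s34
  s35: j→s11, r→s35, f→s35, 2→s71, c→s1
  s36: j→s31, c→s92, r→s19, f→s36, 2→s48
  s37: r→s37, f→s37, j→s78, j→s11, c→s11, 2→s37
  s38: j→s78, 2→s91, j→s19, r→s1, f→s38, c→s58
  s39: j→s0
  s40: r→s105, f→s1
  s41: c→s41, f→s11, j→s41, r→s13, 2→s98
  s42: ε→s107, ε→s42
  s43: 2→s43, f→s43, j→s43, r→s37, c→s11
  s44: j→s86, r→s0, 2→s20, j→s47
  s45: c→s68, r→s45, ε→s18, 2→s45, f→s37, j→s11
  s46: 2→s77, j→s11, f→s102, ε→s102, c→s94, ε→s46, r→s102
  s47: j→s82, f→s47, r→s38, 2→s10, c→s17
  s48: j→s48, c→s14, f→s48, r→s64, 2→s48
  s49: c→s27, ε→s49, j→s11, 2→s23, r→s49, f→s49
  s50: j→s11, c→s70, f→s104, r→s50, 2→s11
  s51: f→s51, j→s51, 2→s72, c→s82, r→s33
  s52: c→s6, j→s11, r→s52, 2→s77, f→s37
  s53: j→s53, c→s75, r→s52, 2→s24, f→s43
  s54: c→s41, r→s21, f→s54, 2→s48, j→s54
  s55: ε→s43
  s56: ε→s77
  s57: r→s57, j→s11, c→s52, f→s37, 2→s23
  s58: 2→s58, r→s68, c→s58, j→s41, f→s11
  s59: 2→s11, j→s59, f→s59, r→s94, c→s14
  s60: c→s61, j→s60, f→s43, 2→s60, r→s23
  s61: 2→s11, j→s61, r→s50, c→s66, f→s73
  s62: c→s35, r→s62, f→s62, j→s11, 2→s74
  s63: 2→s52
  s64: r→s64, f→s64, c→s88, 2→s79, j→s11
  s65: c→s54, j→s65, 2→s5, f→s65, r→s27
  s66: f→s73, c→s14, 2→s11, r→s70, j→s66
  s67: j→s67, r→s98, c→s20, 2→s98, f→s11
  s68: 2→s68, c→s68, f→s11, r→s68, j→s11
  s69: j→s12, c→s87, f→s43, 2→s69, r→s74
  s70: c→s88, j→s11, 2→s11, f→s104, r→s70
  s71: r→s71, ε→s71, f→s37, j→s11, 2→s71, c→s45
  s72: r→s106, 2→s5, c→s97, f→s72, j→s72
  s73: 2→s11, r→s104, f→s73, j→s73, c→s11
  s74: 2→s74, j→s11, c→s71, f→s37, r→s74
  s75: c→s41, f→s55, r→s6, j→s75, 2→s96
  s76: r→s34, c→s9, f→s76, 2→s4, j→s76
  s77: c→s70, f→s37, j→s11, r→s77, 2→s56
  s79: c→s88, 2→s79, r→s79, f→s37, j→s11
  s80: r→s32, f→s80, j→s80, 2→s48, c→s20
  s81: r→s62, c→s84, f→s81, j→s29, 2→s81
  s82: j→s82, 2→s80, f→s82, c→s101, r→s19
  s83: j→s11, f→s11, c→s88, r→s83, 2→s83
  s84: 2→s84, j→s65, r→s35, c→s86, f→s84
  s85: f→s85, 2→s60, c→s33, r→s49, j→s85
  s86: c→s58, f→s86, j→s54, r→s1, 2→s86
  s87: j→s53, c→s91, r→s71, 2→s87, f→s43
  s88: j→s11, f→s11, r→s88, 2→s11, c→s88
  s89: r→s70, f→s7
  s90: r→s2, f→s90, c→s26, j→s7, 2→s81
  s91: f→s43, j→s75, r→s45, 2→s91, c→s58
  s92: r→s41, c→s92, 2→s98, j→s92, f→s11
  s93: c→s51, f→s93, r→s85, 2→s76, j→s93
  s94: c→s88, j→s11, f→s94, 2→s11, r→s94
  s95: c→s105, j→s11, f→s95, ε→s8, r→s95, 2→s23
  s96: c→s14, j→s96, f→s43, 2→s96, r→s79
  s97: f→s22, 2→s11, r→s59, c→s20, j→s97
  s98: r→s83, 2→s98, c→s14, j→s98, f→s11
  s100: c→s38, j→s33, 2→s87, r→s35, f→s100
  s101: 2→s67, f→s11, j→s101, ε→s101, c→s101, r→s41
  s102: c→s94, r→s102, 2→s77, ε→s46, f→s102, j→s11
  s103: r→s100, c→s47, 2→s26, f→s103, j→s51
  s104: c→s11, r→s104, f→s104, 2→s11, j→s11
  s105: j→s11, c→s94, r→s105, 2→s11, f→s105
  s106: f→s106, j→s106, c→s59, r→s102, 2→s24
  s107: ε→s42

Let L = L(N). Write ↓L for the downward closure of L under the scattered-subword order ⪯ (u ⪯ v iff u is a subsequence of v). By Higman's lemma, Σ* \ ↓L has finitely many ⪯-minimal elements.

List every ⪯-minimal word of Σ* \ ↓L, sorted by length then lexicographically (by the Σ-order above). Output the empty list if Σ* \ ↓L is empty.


A = [rrj, cccf, 22rj, r2fc, j2c2].

|Q|=108, |F|=91, |δ|=493 (19 ε).
min D↑ (89 st, q0=0, F={30}): 0:f→0,c→1,2→2,r→3,j→4 1:f→1,c→5,2→6,r→7,j→8 2:f→2,c→6,2→9,r→3,j→10 3:f→3,c→7,2→11,r→12,j→13 4:f→4,c→8,2→14,r→13,j→4 5:f→5,c→15,2→16,r→17,j→18 6:f→6,c→16,2→19,r→7,j→20 7:f→7,c→17,2→21,r→22,j→23 8:f→8,c→18,2→24,r→23,j→8 9:f→9,c→19,2→9,r→12,j→25 10:f→10,c→20,2→26,r→13,j→10 11:f→27,c→21,2→11,r→28,j→29 12:f→12,c→22,2→28,r→12,j→30 13:f→13,c→23,2→31,r→32,j→13 14:f→14,c→33,2→26,r→34,j→14 15:f→30,c→15,2→35,r→36,j→37 16:f→16,c→35,2→38,r→17,j→39 17:f→17,c→36,2→40,r→41,j→42 18:f→18,c→37,2→43,r→42,j→18 19:f→19,c→38,2→19,r→22,j→44 20:f→20,c→39,2→45,r→23,j→20 21:f→27,c→40,2→21,r→46,j→47 22:f→22,c→41,2→46,r→22,j→30 23:f→23,c→42,2→48,r→49,j→23 24:f→24,c→50,2→45,r→51,j→24 25:f→25,c→44,2→26,r→32,j→25 26:f→26,c→52,2→26,r→53,j→26 27:f→27,c→30,2→27,r→54,j→27 28:f→54,c→46,2→28,r→28,j→30 29:f→27,c→47,2→31,r→55,j→29 30:f→30,c→30,2→30,r→30,j→30 31:f→27,c→56,2→31,r→57,j→31 32:f→32,c→49,2→57,r→32,j→30 33:f→33,c→50,2→30,r→52,j→33 34:f→34,c→52,2→31,r→53,j→34 35:f→30,c→35,2→36,r→36,j→58 36:f→30,c→36,2→36,r→59,j→60 37:f→30,c→37,2→61,r→60,j→37 38:f→38,c→36,2→38,r→41,j→62 39:f→39,c→58,2→63,r→42,j→39 40:f→27,c→36,2→40,r→64,j→65 41:f→41,c→59,2→64,r→41,j→30 42:f→42,c→60,2→66,r→67,j→42 43:f→43,c→68,2→63,r→69,j→43 44:f→44,c→62,2→45,r→49,j→44 45:f→45,c→70,2→45,r→71,j→45 46:f→54,c→64,2→46,r→46,j→30 47:f→27,c→65,2→48,r→72,j→47 48:f→27,c→73,2→48,r→74,j→48 49:f→49,c→67,2→74,r→49,j→30 50:f→50,c→68,2→30,r→70,j→50 51:f→51,c→70,2→48,r→71,j→51 52:f→52,c→70,2→30,r→75,j→52 53:f→53,c→75,2→57,r→53,j→30 54:f→54,c→30,2→54,r→54,j→30 55:f→54,c→72,2→57,r→55,j→30 56:f→76,c→73,2→30,r→77,j→56 57:f→54,c→77,2→57,r→57,j→30 58:f→30,c→58,2→78,r→60,j→58 59:f→30,c→59,2→59,r→59,j→30 60:f→30,c→60,2→78,r→79,j→60 61:f→30,c→68,2→78,r→78,j→61 62:f→62,c→60,2→63,r→67,j→62 63:f→63,c→80,2→63,r→81,j→63 64:f→54,c→59,2→64,r→64,j→30 65:f→27,c→60,2→66,r→82,j→65 66:f→27,c→80,2→66,r→83,j→66 67:f→67,c→79,2→83,r→67,j→30 68:f→30,c→68,2→30,r→80,j→68 69:f→69,c→80,2→66,r→81,j→69 70:f→70,c→80,2→30,r→84,j→70 71:f→71,c→84,2→74,r→71,j→30 72:f→54,c→82,2→74,r→72,j→30 73:f→76,c→80,2→30,r→85,j→73 74:f→54,c→85,2→74,r→74,j→30 75:f→75,c→84,2→30,r→75,j→30 76:f→76,c→30,2→30,r→86,j→76 77:f→86,c→85,2→30,r→77,j→30 78:f→30,c→80,2→78,r→87,j→78 79:f→30,c→79,2→87,r→79,j→30 80:f→30,c→80,2→30,r→88,j→80 81:f→81,c→88,2→83,r→81,j→30 82:f→54,c→79,2→83,r→82,j→30 83:f→54,c→88,2→83,r→83,j→30 84:f→84,c→88,2→30,r→84,j→30 85:f→86,c→88,2→30,r→85,j→30 86:f→86,c→30,2→30,r→86,j→30 87:f→30,c→88,2→87,r→87,j→30 88:f→30,c→88,2→30,r→88,j→30 [Hopcroft].
'rrj': run [97, 63, 34, 2] end={s11,s78} rej; 3/3 deletions ∈↓L.
'cccf': |S_i|=[97, 76, 49, 15, 1] end={s11} — reject; 4/4 deletions ∈↓L.
'22rj': |S_i|=[97, 89, 63, 34, 2] end={s11,s78} rej; 4/4 single-dels accept.
'r2fc': run [97, 63, 39, 7, 1] end={s11} — reject; 4/4 del acc.
'j2c2': run [97, 71, 44, 17, 1] end={s11} — reject; 4/4 deletions ∈↓L.
5 words, ⪯-incomp.


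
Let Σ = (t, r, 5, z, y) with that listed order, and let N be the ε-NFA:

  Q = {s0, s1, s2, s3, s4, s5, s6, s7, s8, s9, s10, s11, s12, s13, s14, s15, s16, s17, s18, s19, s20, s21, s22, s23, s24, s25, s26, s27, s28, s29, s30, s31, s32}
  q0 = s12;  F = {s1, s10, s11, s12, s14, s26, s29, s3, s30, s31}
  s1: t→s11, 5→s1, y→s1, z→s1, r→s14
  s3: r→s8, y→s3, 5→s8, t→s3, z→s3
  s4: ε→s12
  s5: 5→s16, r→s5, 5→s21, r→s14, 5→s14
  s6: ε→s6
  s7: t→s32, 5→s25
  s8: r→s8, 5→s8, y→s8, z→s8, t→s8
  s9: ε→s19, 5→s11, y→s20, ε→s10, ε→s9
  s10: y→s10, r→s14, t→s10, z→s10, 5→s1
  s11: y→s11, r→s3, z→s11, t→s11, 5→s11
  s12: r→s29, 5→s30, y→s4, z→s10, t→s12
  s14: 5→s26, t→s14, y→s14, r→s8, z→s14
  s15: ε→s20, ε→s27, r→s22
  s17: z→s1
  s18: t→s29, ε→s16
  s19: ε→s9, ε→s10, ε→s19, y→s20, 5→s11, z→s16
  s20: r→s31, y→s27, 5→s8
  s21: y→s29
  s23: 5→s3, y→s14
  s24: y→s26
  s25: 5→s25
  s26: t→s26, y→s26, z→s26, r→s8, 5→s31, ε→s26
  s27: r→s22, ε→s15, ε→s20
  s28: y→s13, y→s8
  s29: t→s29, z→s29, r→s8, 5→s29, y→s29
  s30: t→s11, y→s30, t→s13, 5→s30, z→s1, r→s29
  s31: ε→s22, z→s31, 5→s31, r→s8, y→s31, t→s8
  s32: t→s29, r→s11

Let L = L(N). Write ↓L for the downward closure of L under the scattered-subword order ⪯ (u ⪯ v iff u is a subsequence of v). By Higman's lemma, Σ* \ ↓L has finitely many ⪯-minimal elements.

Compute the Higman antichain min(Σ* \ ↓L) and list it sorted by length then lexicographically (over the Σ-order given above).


|Q|=33, |F|=10, |δ|=99 (15 ε).
min D↑ (11 st, q0=0, F={4}): 0:t→0,r→1,5→2,z→3,y→0 1:t→1,r→4,5→1,z→1,y→1 2:t→5,r→1,5→2,z→6,y→2 3:t→3,r→7,5→6,z→3,y→3 4:t→4,r→4,5→4,z→4,y→4 5:t→5,r→8,5→5,z→5,y→5 6:t→5,r→7,5→6,z→6,y→6 7:t→7,r→4,5→9,z→7,y→7 8:t→8,r→4,5→4,z→8,y→8 9:t→9,r→4,5→10,z→9,y→9 10:t→4,r→4,5→10,z→10,y→10.
'rr': N↓-sim [14, 7, 1] end={s8} — reject; 2/2 single-dels accept.
'5tr5': |S_i|=[14, 11, 9, 2, 1] end={s8} ∉↓L; 4/4 deletions ∈↓L.
'zr55t': |S_i|=[14, 10, 6, 4, 3, 1] end={s8} ∉↓L; 5/5 single-dels accept.
3 minimals (antichain).

A = [rr, 5tr5, zr55t].


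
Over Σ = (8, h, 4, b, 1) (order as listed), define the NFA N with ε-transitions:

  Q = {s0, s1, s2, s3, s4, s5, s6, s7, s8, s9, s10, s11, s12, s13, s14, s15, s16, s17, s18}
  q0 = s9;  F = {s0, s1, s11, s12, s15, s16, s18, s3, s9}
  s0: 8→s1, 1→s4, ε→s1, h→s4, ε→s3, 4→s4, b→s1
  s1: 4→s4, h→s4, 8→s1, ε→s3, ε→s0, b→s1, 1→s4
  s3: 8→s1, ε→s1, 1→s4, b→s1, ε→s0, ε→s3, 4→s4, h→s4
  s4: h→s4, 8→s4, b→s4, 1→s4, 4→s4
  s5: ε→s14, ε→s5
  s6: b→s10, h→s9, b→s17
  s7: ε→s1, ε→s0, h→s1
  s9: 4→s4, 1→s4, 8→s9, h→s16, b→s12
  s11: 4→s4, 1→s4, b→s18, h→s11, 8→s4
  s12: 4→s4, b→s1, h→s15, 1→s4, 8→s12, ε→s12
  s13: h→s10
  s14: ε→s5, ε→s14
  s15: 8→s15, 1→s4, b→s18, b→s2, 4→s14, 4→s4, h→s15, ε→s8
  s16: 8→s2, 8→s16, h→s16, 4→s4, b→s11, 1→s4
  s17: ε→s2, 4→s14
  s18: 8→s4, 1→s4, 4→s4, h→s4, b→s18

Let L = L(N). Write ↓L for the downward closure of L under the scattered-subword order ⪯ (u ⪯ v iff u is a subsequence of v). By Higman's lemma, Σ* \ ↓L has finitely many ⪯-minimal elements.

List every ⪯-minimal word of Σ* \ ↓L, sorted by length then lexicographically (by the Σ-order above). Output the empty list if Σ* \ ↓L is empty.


Antichain: [4, 1, hb8, bbh].

|Q|=19, |F|=9, |δ|=75 (16 ε).
min D↑ (8 st, q0=0, F={2}): 0:8→0,h→1,4→2,b→3,1→2 1:8→1,h→1,4→2,b→4,1→2 2:8→2,h→2,4→2,b→2,1→2 3:8→3,h→5,4→2,b→6,1→2 4:8→2,h→4,4→2,b→7,1→2 5:8→5,h→5,4→2,b→7,1→2 6:8→6,h→2,4→2,b→6,1→2 7:8→2,h→2,4→2,b→7,1→2 (ε-aug+det+¬).
'4': |S_i|=[14, 3] end={s14,s4,s5} ∉↓L; 1/1 deletions ∈↓L.
'1': N↓-sim [14, 1] end={s4} rej; 1/1 deletions ∈↓L.
'hb8': N↓-sim [14, 9, 4, 1] end={s4} ∉↓L; 3/3 deletions ∈↓L.
'bbh': |S_i|=[14, 12, 6, 1] end={s4} — reject; 3/3 del acc.
4 words, ⪯-incomp.


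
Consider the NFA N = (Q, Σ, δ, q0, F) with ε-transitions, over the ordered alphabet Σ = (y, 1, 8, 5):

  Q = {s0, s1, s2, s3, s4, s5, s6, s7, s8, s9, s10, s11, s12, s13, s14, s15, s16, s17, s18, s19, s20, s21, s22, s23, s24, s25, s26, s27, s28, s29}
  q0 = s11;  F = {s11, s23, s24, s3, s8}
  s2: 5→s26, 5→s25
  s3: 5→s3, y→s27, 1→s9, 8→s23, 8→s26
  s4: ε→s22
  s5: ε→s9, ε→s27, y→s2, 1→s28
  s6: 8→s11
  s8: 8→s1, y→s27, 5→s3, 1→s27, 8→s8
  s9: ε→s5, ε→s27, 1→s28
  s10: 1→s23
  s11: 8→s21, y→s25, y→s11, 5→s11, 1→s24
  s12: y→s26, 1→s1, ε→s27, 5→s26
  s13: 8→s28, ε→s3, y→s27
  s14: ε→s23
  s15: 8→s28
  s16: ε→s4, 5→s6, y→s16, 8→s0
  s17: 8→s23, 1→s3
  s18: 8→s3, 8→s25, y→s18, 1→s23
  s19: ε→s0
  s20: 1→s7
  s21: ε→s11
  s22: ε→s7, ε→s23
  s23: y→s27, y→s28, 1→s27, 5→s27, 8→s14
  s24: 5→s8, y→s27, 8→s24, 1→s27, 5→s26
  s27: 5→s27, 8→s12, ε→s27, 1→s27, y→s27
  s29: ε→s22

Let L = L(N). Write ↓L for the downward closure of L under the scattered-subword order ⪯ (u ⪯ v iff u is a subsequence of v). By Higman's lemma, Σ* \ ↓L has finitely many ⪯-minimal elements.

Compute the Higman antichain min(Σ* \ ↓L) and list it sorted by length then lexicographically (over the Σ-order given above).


|Q|=30, |F|=5, |δ|=67 (15 ε).
min D↑ (6 st, q0=0, F={2}): 0:y→0,1→1,8→0,5→0 1:y→2,1→2,8→1,5→3 2:y→2,1→2,8→2,5→2 3:y→2,1→2,8→3,5→4 4:y→2,1→2,8→5,5→4 5:y→2,1→2,8→5,5→2 (ε-aug+det+¬).
'1y': |S_i|=[16, 14, 7] end={s1,s12,s2,s25,s26,s27,s28} rej; 2/2 del acc.
'11': N↓-sim [16, 14, 9] end={s1,s12,s2,s25,s26,s27,s28,s5,s9} — reject; 2/2 deletions ∈↓L.
'15585': run [16, 14, 13, 12, 7, 4] end={s1,s12,s26,s27} ∉↓L; 5/5 single-dels accept.
3 obstructions.

Antichain: [1y, 11, 15585].


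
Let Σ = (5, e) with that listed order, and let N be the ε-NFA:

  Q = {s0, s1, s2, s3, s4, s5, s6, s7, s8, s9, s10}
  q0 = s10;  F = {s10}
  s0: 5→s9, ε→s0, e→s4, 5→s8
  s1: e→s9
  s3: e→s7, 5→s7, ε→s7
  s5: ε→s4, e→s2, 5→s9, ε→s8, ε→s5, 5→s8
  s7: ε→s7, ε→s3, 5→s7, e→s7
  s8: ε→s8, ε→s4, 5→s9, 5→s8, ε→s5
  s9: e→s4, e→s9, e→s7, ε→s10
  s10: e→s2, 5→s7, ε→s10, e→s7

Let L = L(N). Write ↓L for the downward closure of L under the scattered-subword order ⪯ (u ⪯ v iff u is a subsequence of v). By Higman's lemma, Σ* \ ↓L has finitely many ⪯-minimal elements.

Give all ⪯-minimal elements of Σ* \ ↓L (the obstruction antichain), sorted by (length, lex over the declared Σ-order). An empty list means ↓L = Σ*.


|Q|=11, |F|=1, |δ|=31 (12 ε).
min D↑ (2 st, q0=0, F={1}): 0:5→1,e→1 1:5→1,e→1.
'5': N↓-sim [4, 2] end={s3,s7} — reject; 1/1 single-dels accept.
'e': run [4, 3] end={s2,s3,s7} ∉↓L; 1/1 single-dels accept.
2 words, ⪯-incomp.

Antichain: [5, e].


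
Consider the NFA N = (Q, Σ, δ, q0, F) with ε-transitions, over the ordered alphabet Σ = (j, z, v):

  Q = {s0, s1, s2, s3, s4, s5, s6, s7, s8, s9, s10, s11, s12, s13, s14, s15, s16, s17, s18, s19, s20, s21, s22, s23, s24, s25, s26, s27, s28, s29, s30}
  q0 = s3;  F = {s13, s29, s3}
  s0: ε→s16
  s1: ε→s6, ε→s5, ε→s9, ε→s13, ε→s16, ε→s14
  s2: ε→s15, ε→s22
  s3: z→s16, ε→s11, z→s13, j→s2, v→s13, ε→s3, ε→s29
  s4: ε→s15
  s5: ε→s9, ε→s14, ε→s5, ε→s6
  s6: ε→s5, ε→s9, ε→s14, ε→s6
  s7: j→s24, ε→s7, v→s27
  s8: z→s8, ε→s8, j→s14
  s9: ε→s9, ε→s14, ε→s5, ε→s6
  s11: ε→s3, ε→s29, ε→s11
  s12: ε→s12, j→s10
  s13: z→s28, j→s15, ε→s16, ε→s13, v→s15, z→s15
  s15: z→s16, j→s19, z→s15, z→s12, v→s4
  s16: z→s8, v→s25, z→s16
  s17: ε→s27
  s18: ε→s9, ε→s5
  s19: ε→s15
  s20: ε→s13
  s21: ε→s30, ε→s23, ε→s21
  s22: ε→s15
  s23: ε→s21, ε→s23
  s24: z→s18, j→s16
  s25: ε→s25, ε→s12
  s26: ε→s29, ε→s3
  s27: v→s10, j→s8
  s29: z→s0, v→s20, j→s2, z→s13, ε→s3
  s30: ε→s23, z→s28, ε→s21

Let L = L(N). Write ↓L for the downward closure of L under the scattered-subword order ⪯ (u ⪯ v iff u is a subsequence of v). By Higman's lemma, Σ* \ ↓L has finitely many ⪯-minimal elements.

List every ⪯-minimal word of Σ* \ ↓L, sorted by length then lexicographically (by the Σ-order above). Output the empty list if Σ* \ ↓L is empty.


|Q|=31, |F|=3, |δ|=81 (51 ε).
min D↑ (3 st, q0=0, F={1}): 0:j→1,z→2,v→2 1:j→1,z→1,v→1 2:j→1,z→1,v→1 (ε-aug+det+¬).
'j': N↓-sim [18, 11] end={s10,s12,s14,s15,s16,s19,s2,s22,s25,s4,s8} — reject; 1/1 single-dels accept.
'zz': N↓-sim [18, 12, 10] end={s10,s12,s14,s15,s16,s19,s25,s28,s4,s8} rej; 2/2 deletions ∈↓L.
'zv': run [18, 12, 9] end={s10,s12,s14,s15,s16,s19,s25,s4,s8} rej; 2/2 deletions ∈↓L.
'vz': |S_i|=[18, 12, 10] end={s10,s12,s14,s15,s16,s19,s25,s28,s4,s8} ∉↓L; 2/2 deletions ∈↓L.
'vv': run [18, 12, 9] end={s10,s12,s14,s15,s16,s19,s25,s4,s8} ∉↓L; 2/2 del acc.
5 obstructions.

A = [j, zz, zv, vz, vv].


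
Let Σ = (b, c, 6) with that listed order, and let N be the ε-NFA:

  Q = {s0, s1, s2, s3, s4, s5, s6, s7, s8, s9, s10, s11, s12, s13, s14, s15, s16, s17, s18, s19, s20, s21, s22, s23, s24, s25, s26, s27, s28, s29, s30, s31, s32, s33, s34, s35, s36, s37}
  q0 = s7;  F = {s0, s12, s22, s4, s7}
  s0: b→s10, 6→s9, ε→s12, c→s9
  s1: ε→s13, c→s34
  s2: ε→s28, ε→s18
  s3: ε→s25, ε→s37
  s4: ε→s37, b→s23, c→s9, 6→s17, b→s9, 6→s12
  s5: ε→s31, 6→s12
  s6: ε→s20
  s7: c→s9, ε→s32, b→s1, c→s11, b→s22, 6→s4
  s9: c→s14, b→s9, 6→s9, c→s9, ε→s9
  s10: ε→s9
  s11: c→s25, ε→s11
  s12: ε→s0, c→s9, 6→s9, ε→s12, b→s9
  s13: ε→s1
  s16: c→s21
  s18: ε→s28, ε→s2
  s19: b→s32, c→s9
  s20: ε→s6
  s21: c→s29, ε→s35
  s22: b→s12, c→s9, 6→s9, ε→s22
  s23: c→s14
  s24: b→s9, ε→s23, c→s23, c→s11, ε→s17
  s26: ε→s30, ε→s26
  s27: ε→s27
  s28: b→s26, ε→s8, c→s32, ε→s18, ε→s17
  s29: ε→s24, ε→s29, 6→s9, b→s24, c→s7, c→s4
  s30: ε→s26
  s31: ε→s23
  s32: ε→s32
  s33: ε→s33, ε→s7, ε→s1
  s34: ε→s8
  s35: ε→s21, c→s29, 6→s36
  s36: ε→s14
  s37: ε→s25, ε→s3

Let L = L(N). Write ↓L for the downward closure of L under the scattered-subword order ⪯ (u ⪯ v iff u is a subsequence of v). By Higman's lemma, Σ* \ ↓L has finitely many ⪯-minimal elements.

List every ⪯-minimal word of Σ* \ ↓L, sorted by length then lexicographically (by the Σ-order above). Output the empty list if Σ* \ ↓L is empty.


min(Σ*\↓L) = [c, b6, 6b, bbb, 666].

|Q|=38, |F|=5, |δ|=84 (42 ε).
min D↑ (5 st, q0=0, F={2}): 0:b→1,c→2,6→3 1:b→4,c→2,6→2 2:b→2,c→2,6→2 3:b→2,c→2,6→4 4:b→2,c→2,6→2 [Hopcroft].
'c': run [19, 6] end={s11,s14,s25,s34,s8,s9} rej; 1/1 del acc.
'b6': N↓-sim [19, 11, 2] end={s14,s9} — reject; 2/2 del acc.
'6b': N↓-sim [19, 11, 4] end={s10,s14,s23,s9} rej; 2/2 deletions ∈↓L.
'bbb': |S_i|=[19, 11, 5, 3] end={s10,s14,s9} rej; 3/3 deletions ∈↓L.
'666': N↓-sim [19, 11, 6, 2] end={s14,s9} ∉↓L; 3/3 del acc.
5 obstructions.


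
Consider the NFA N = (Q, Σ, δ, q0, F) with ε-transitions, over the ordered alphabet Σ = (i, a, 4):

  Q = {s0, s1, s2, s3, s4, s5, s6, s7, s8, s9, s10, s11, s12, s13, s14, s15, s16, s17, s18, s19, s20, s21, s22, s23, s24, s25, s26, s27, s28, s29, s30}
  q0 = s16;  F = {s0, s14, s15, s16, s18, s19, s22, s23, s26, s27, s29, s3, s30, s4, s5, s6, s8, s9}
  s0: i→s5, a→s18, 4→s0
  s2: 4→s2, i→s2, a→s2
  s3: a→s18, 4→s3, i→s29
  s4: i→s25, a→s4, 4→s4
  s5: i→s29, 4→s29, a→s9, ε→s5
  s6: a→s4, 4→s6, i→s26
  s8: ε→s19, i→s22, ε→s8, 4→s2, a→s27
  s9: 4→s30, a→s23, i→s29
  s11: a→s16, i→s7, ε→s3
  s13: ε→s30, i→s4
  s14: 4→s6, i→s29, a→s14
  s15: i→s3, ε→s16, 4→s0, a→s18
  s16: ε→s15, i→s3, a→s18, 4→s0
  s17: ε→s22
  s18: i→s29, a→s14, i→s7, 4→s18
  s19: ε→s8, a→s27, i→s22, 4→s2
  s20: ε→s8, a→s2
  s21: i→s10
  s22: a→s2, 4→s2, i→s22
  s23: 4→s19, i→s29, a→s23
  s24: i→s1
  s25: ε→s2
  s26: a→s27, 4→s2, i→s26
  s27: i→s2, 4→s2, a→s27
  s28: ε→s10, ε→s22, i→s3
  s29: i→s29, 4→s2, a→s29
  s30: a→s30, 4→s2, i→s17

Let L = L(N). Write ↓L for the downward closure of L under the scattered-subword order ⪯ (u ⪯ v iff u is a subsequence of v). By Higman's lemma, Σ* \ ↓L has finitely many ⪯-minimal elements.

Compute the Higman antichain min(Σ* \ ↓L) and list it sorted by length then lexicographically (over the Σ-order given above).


Antichain: [ii4, ai4, 4i44, aa4ai, 4ia4ia].

|Q|=31, |F|=18, |δ|=78 (13 ε).
min D↑ (17 st, q0=0, F={7}): 0:i→1,a→2,4→3 1:i→4,a→2,4→1 2:i→4,a→5,4→2 3:i→6,a→2,4→3 4:i→4,a→4,4→7 5:i→4,a→5,4→8 6:i→4,a→9,4→4 7:i→7,a→7,4→7 8:i→10,a→11,4→8 9:i→4,a→12,4→13 10:i→10,a→14,4→7 11:i→7,a→11,4→11 12:i→4,a→12,4→15 13:i→16,a→13,4→7 14:i→7,a→14,4→7 15:i→16,a→14,4→7 16:i→16,a→7,4→7 (ε-aug+det+¬).
'ii4': run [22, 19, 8, 1] end={s2} — reject; 3/3 del acc.
'ai4': run [22, 17, 8, 1] end={s2} ∉↓L; 3/3 del acc.
'4i44': run [22, 20, 14, 8, 1] end={s2} — reject; 4/4 del acc.
'aa4ai': |S_i|=[22, 17, 14, 9, 4, 2] end={s2,s25} ∉↓L; 5/5 deletions ∈↓L.
'4ia4ia': |S_i|=[22, 20, 14, 10, 7, 3, 1] end={s2} rej; 6/6 deletions ∈↓L.
5 minimals (antichain).


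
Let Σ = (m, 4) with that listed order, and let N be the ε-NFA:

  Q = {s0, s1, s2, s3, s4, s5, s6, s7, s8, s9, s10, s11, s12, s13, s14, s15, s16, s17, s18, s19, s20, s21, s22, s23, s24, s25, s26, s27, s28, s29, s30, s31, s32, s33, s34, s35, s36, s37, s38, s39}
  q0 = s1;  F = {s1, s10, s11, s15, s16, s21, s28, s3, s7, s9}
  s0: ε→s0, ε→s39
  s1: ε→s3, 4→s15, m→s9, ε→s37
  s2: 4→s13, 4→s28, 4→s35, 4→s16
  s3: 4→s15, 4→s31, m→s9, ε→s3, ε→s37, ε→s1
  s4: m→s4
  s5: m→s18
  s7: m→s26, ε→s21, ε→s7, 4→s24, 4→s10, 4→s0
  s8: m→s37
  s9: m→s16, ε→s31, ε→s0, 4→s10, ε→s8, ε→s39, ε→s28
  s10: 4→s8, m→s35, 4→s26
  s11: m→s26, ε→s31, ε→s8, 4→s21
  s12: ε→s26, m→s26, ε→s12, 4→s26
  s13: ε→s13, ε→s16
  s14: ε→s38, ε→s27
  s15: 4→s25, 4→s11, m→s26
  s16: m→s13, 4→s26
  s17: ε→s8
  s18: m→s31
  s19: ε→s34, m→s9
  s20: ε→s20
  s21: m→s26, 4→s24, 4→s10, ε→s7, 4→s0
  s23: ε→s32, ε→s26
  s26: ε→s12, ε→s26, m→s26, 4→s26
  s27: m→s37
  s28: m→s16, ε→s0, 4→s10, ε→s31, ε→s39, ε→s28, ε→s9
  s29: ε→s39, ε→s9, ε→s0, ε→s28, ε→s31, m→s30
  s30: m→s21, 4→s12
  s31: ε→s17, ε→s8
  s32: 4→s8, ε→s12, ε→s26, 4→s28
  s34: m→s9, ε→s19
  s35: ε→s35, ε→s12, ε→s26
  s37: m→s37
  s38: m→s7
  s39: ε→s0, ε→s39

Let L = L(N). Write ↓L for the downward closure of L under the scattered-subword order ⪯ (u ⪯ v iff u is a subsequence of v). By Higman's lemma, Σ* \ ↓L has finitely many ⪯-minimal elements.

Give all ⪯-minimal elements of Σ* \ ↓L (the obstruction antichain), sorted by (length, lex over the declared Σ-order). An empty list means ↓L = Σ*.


|Q|=40, |F|=10, |δ|=99 (50 ε).
min D↑ (8 st, q0=0, F={5}): 0:m→1,4→2 1:m→3,4→4 2:m→5,4→6 3:m→3,4→5 4:m→5,4→5 5:m→5,4→5 6:m→5,4→7 7:m→5,4→4.
'4m': N↓-sim [22, 16, 4] end={s12,s26,s35,s37} — reject; 2/2 deletions ∈↓L.
'mm4': run [22, 14, 6, 2] end={s12,s26} rej; 3/3 del acc.
'm44': |S_i|=[22, 14, 6, 4] end={s12,s26,s37,s8} ∉↓L; 3/3 single-dels accept.
'44444': run [22, 16, 15, 11, 9, 4] end={s12,s26,s37,s8} — reject; 5/5 del acc.
4 minimals (antichain).

min(Σ*\↓L) = [4m, mm4, m44, 44444].


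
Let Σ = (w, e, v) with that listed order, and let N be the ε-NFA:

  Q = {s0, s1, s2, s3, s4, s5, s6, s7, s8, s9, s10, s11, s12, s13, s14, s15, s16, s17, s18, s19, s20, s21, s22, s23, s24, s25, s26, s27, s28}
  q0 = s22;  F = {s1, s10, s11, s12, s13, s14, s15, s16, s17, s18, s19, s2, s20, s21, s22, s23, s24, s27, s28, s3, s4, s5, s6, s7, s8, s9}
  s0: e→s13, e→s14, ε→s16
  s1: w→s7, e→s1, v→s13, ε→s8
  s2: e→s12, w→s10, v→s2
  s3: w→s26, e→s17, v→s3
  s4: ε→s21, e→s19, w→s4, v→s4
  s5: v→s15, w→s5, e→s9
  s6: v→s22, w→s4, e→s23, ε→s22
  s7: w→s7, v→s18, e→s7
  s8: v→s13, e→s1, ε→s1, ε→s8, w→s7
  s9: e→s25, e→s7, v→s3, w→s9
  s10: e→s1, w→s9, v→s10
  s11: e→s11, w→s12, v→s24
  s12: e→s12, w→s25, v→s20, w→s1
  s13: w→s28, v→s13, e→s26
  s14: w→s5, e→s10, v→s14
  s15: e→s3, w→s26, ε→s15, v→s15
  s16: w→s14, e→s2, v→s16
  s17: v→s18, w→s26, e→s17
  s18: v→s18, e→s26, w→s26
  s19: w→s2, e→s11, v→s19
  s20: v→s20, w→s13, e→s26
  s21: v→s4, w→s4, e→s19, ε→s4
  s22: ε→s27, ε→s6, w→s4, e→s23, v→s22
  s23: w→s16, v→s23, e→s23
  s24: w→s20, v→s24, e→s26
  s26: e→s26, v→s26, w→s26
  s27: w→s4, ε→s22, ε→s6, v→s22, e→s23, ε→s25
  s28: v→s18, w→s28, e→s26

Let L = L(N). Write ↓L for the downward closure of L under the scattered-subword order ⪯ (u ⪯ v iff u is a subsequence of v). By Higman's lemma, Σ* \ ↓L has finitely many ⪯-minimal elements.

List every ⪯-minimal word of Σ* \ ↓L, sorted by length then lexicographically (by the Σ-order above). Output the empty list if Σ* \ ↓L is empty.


min(Σ*\↓L) = [weeve, ewwwvw].

|Q|=29, |F|=26, |δ|=98 (13 ε).
min D↑ (23 st, q0=0, F={15}): 0:w→1,e→2,v→0 1:w→1,e→3,v→1 2:w→4,e→2,v→2 3:w→5,e→6,v→3 4:w→7,e→5,v→4 5:w→8,e→9,v→5 6:w→9,e→6,v→10 7:w→11,e→8,v→7 8:w→12,e→13,v→8 9:w→13,e→9,v→14 10:w→14,e→15,v→10 11:w→11,e→12,v→16 12:w→12,e→17,v→18 13:w→17,e→13,v→19 14:w→19,e→15,v→14 15:w→15,e→15,v→15 16:w→15,e→18,v→16 17:w→17,e→17,v→20 18:w→15,e→21,v→18 19:w→22,e→15,v→19 20:w→15,e→15,v→20 21:w→15,e→21,v→20 22:w→22,e→15,v→20 [Hopcroft].
'weeve': run [28, 24, 18, 13, 6, 1] end={s26} ∉↓L; 5/5 single-dels accept.
'ewwwvw': run [28, 23, 19, 15, 10, 5, 1] end={s26} rej; 6/6 del acc.
2 obstructions.
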